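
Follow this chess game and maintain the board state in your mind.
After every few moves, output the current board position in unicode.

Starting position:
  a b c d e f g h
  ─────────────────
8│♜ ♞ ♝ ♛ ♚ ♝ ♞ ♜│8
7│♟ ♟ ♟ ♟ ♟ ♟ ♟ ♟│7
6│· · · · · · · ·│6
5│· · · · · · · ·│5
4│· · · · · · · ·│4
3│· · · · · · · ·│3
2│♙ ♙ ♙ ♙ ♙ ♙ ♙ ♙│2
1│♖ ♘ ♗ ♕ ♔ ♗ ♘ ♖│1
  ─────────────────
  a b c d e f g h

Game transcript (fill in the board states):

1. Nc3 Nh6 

  a b c d e f g h
  ─────────────────
8│♜ ♞ ♝ ♛ ♚ ♝ · ♜│8
7│♟ ♟ ♟ ♟ ♟ ♟ ♟ ♟│7
6│· · · · · · · ♞│6
5│· · · · · · · ·│5
4│· · · · · · · ·│4
3│· · ♘ · · · · ·│3
2│♙ ♙ ♙ ♙ ♙ ♙ ♙ ♙│2
1│♖ · ♗ ♕ ♔ ♗ ♘ ♖│1
  ─────────────────
  a b c d e f g h

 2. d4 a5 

  a b c d e f g h
  ─────────────────
8│♜ ♞ ♝ ♛ ♚ ♝ · ♜│8
7│· ♟ ♟ ♟ ♟ ♟ ♟ ♟│7
6│· · · · · · · ♞│6
5│♟ · · · · · · ·│5
4│· · · ♙ · · · ·│4
3│· · ♘ · · · · ·│3
2│♙ ♙ ♙ · ♙ ♙ ♙ ♙│2
1│♖ · ♗ ♕ ♔ ♗ ♘ ♖│1
  ─────────────────
  a b c d e f g h

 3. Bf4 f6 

  a b c d e f g h
  ─────────────────
8│♜ ♞ ♝ ♛ ♚ ♝ · ♜│8
7│· ♟ ♟ ♟ ♟ · ♟ ♟│7
6│· · · · · ♟ · ♞│6
5│♟ · · · · · · ·│5
4│· · · ♙ · ♗ · ·│4
3│· · ♘ · · · · ·│3
2│♙ ♙ ♙ · ♙ ♙ ♙ ♙│2
1│♖ · · ♕ ♔ ♗ ♘ ♖│1
  ─────────────────
  a b c d e f g h

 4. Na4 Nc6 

  a b c d e f g h
  ─────────────────
8│♜ · ♝ ♛ ♚ ♝ · ♜│8
7│· ♟ ♟ ♟ ♟ · ♟ ♟│7
6│· · ♞ · · ♟ · ♞│6
5│♟ · · · · · · ·│5
4│♘ · · ♙ · ♗ · ·│4
3│· · · · · · · ·│3
2│♙ ♙ ♙ · ♙ ♙ ♙ ♙│2
1│♖ · · ♕ ♔ ♗ ♘ ♖│1
  ─────────────────
  a b c d e f g h



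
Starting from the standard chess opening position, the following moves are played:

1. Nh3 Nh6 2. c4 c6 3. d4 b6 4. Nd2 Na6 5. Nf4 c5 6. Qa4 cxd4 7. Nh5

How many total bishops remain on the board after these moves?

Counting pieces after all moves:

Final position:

  a b c d e f g h
  ─────────────────
8│♜ · ♝ ♛ ♚ ♝ · ♜│8
7│♟ · · ♟ ♟ ♟ ♟ ♟│7
6│♞ ♟ · · · · · ♞│6
5│· · · · · · · ♘│5
4│♕ · ♙ ♟ · · · ·│4
3│· · · · · · · ·│3
2│♙ ♙ · ♘ ♙ ♙ ♙ ♙│2
1│♖ · ♗ · ♔ ♗ · ♖│1
  ─────────────────
  a b c d e f g h


4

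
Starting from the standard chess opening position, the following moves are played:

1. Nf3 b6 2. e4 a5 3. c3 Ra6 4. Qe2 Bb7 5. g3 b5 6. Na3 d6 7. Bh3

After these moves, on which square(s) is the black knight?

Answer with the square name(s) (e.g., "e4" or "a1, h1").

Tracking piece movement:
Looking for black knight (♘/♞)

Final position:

  a b c d e f g h
  ─────────────────
8│· ♞ · ♛ ♚ ♝ ♞ ♜│8
7│· ♝ ♟ · ♟ ♟ ♟ ♟│7
6│♜ · · ♟ · · · ·│6
5│♟ ♟ · · · · · ·│5
4│· · · · ♙ · · ·│4
3│♘ · ♙ · · ♘ ♙ ♗│3
2│♙ ♙ · ♙ ♕ ♙ · ♙│2
1│♖ · ♗ · ♔ · · ♖│1
  ─────────────────
  a b c d e f g h


b8, g8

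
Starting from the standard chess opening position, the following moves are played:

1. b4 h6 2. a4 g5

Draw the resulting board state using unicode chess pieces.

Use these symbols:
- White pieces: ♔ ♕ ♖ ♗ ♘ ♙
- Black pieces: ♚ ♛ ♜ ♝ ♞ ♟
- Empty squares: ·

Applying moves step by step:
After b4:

♜ ♞ ♝ ♛ ♚ ♝ ♞ ♜
♟ ♟ ♟ ♟ ♟ ♟ ♟ ♟
· · · · · · · ·
· · · · · · · ·
· ♙ · · · · · ·
· · · · · · · ·
♙ · ♙ ♙ ♙ ♙ ♙ ♙
♖ ♘ ♗ ♕ ♔ ♗ ♘ ♖


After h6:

♜ ♞ ♝ ♛ ♚ ♝ ♞ ♜
♟ ♟ ♟ ♟ ♟ ♟ ♟ ·
· · · · · · · ♟
· · · · · · · ·
· ♙ · · · · · ·
· · · · · · · ·
♙ · ♙ ♙ ♙ ♙ ♙ ♙
♖ ♘ ♗ ♕ ♔ ♗ ♘ ♖


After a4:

♜ ♞ ♝ ♛ ♚ ♝ ♞ ♜
♟ ♟ ♟ ♟ ♟ ♟ ♟ ·
· · · · · · · ♟
· · · · · · · ·
♙ ♙ · · · · · ·
· · · · · · · ·
· · ♙ ♙ ♙ ♙ ♙ ♙
♖ ♘ ♗ ♕ ♔ ♗ ♘ ♖


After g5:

♜ ♞ ♝ ♛ ♚ ♝ ♞ ♜
♟ ♟ ♟ ♟ ♟ ♟ · ·
· · · · · · · ♟
· · · · · · ♟ ·
♙ ♙ · · · · · ·
· · · · · · · ·
· · ♙ ♙ ♙ ♙ ♙ ♙
♖ ♘ ♗ ♕ ♔ ♗ ♘ ♖



  a b c d e f g h
  ─────────────────
8│♜ ♞ ♝ ♛ ♚ ♝ ♞ ♜│8
7│♟ ♟ ♟ ♟ ♟ ♟ · ·│7
6│· · · · · · · ♟│6
5│· · · · · · ♟ ·│5
4│♙ ♙ · · · · · ·│4
3│· · · · · · · ·│3
2│· · ♙ ♙ ♙ ♙ ♙ ♙│2
1│♖ ♘ ♗ ♕ ♔ ♗ ♘ ♖│1
  ─────────────────
  a b c d e f g h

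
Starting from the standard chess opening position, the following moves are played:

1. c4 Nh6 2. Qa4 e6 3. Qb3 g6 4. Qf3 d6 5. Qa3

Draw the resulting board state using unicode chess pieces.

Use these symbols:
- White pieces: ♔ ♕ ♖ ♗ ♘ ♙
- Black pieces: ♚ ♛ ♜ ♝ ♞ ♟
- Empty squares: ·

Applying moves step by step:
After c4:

♜ ♞ ♝ ♛ ♚ ♝ ♞ ♜
♟ ♟ ♟ ♟ ♟ ♟ ♟ ♟
· · · · · · · ·
· · · · · · · ·
· · ♙ · · · · ·
· · · · · · · ·
♙ ♙ · ♙ ♙ ♙ ♙ ♙
♖ ♘ ♗ ♕ ♔ ♗ ♘ ♖


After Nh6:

♜ ♞ ♝ ♛ ♚ ♝ · ♜
♟ ♟ ♟ ♟ ♟ ♟ ♟ ♟
· · · · · · · ♞
· · · · · · · ·
· · ♙ · · · · ·
· · · · · · · ·
♙ ♙ · ♙ ♙ ♙ ♙ ♙
♖ ♘ ♗ ♕ ♔ ♗ ♘ ♖


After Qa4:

♜ ♞ ♝ ♛ ♚ ♝ · ♜
♟ ♟ ♟ ♟ ♟ ♟ ♟ ♟
· · · · · · · ♞
· · · · · · · ·
♕ · ♙ · · · · ·
· · · · · · · ·
♙ ♙ · ♙ ♙ ♙ ♙ ♙
♖ ♘ ♗ · ♔ ♗ ♘ ♖


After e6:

♜ ♞ ♝ ♛ ♚ ♝ · ♜
♟ ♟ ♟ ♟ · ♟ ♟ ♟
· · · · ♟ · · ♞
· · · · · · · ·
♕ · ♙ · · · · ·
· · · · · · · ·
♙ ♙ · ♙ ♙ ♙ ♙ ♙
♖ ♘ ♗ · ♔ ♗ ♘ ♖


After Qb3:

♜ ♞ ♝ ♛ ♚ ♝ · ♜
♟ ♟ ♟ ♟ · ♟ ♟ ♟
· · · · ♟ · · ♞
· · · · · · · ·
· · ♙ · · · · ·
· ♕ · · · · · ·
♙ ♙ · ♙ ♙ ♙ ♙ ♙
♖ ♘ ♗ · ♔ ♗ ♘ ♖


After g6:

♜ ♞ ♝ ♛ ♚ ♝ · ♜
♟ ♟ ♟ ♟ · ♟ · ♟
· · · · ♟ · ♟ ♞
· · · · · · · ·
· · ♙ · · · · ·
· ♕ · · · · · ·
♙ ♙ · ♙ ♙ ♙ ♙ ♙
♖ ♘ ♗ · ♔ ♗ ♘ ♖


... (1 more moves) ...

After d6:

♜ ♞ ♝ ♛ ♚ ♝ · ♜
♟ ♟ ♟ · · ♟ · ♟
· · · ♟ ♟ · ♟ ♞
· · · · · · · ·
· · ♙ · · · · ·
· · · · · ♕ · ·
♙ ♙ · ♙ ♙ ♙ ♙ ♙
♖ ♘ ♗ · ♔ ♗ ♘ ♖


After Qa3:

♜ ♞ ♝ ♛ ♚ ♝ · ♜
♟ ♟ ♟ · · ♟ · ♟
· · · ♟ ♟ · ♟ ♞
· · · · · · · ·
· · ♙ · · · · ·
♕ · · · · · · ·
♙ ♙ · ♙ ♙ ♙ ♙ ♙
♖ ♘ ♗ · ♔ ♗ ♘ ♖



  a b c d e f g h
  ─────────────────
8│♜ ♞ ♝ ♛ ♚ ♝ · ♜│8
7│♟ ♟ ♟ · · ♟ · ♟│7
6│· · · ♟ ♟ · ♟ ♞│6
5│· · · · · · · ·│5
4│· · ♙ · · · · ·│4
3│♕ · · · · · · ·│3
2│♙ ♙ · ♙ ♙ ♙ ♙ ♙│2
1│♖ ♘ ♗ · ♔ ♗ ♘ ♖│1
  ─────────────────
  a b c d e f g h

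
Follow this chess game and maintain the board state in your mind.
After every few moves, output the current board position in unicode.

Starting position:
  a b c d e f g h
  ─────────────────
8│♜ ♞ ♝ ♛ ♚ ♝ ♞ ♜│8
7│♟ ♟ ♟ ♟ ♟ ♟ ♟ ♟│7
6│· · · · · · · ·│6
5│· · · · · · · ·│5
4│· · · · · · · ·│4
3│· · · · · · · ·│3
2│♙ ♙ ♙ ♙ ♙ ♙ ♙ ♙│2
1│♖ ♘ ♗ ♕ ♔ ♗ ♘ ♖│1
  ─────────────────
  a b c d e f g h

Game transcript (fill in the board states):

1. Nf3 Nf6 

  a b c d e f g h
  ─────────────────
8│♜ ♞ ♝ ♛ ♚ ♝ · ♜│8
7│♟ ♟ ♟ ♟ ♟ ♟ ♟ ♟│7
6│· · · · · ♞ · ·│6
5│· · · · · · · ·│5
4│· · · · · · · ·│4
3│· · · · · ♘ · ·│3
2│♙ ♙ ♙ ♙ ♙ ♙ ♙ ♙│2
1│♖ ♘ ♗ ♕ ♔ ♗ · ♖│1
  ─────────────────
  a b c d e f g h

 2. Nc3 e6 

  a b c d e f g h
  ─────────────────
8│♜ ♞ ♝ ♛ ♚ ♝ · ♜│8
7│♟ ♟ ♟ ♟ · ♟ ♟ ♟│7
6│· · · · ♟ ♞ · ·│6
5│· · · · · · · ·│5
4│· · · · · · · ·│4
3│· · ♘ · · ♘ · ·│3
2│♙ ♙ ♙ ♙ ♙ ♙ ♙ ♙│2
1│♖ · ♗ ♕ ♔ ♗ · ♖│1
  ─────────────────
  a b c d e f g h

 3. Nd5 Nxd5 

  a b c d e f g h
  ─────────────────
8│♜ ♞ ♝ ♛ ♚ ♝ · ♜│8
7│♟ ♟ ♟ ♟ · ♟ ♟ ♟│7
6│· · · · ♟ · · ·│6
5│· · · ♞ · · · ·│5
4│· · · · · · · ·│4
3│· · · · · ♘ · ·│3
2│♙ ♙ ♙ ♙ ♙ ♙ ♙ ♙│2
1│♖ · ♗ ♕ ♔ ♗ · ♖│1
  ─────────────────
  a b c d e f g h



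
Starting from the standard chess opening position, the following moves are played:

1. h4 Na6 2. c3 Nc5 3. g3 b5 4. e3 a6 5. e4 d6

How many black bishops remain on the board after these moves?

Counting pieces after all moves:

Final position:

  a b c d e f g h
  ─────────────────
8│♜ · ♝ ♛ ♚ ♝ ♞ ♜│8
7│· · ♟ · ♟ ♟ ♟ ♟│7
6│♟ · · ♟ · · · ·│6
5│· ♟ ♞ · · · · ·│5
4│· · · · ♙ · · ♙│4
3│· · ♙ · · · ♙ ·│3
2│♙ ♙ · ♙ · ♙ · ·│2
1│♖ ♘ ♗ ♕ ♔ ♗ ♘ ♖│1
  ─────────────────
  a b c d e f g h


2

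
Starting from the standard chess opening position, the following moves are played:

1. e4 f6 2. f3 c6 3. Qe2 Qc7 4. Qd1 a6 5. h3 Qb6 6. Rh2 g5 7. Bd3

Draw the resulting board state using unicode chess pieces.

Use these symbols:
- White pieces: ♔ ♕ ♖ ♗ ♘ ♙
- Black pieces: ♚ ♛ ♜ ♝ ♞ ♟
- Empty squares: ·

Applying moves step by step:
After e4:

♜ ♞ ♝ ♛ ♚ ♝ ♞ ♜
♟ ♟ ♟ ♟ ♟ ♟ ♟ ♟
· · · · · · · ·
· · · · · · · ·
· · · · ♙ · · ·
· · · · · · · ·
♙ ♙ ♙ ♙ · ♙ ♙ ♙
♖ ♘ ♗ ♕ ♔ ♗ ♘ ♖


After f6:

♜ ♞ ♝ ♛ ♚ ♝ ♞ ♜
♟ ♟ ♟ ♟ ♟ · ♟ ♟
· · · · · ♟ · ·
· · · · · · · ·
· · · · ♙ · · ·
· · · · · · · ·
♙ ♙ ♙ ♙ · ♙ ♙ ♙
♖ ♘ ♗ ♕ ♔ ♗ ♘ ♖


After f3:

♜ ♞ ♝ ♛ ♚ ♝ ♞ ♜
♟ ♟ ♟ ♟ ♟ · ♟ ♟
· · · · · ♟ · ·
· · · · · · · ·
· · · · ♙ · · ·
· · · · · ♙ · ·
♙ ♙ ♙ ♙ · · ♙ ♙
♖ ♘ ♗ ♕ ♔ ♗ ♘ ♖


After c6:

♜ ♞ ♝ ♛ ♚ ♝ ♞ ♜
♟ ♟ · ♟ ♟ · ♟ ♟
· · ♟ · · ♟ · ·
· · · · · · · ·
· · · · ♙ · · ·
· · · · · ♙ · ·
♙ ♙ ♙ ♙ · · ♙ ♙
♖ ♘ ♗ ♕ ♔ ♗ ♘ ♖


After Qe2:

♜ ♞ ♝ ♛ ♚ ♝ ♞ ♜
♟ ♟ · ♟ ♟ · ♟ ♟
· · ♟ · · ♟ · ·
· · · · · · · ·
· · · · ♙ · · ·
· · · · · ♙ · ·
♙ ♙ ♙ ♙ ♕ · ♙ ♙
♖ ♘ ♗ · ♔ ♗ ♘ ♖


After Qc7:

♜ ♞ ♝ · ♚ ♝ ♞ ♜
♟ ♟ ♛ ♟ ♟ · ♟ ♟
· · ♟ · · ♟ · ·
· · · · · · · ·
· · · · ♙ · · ·
· · · · · ♙ · ·
♙ ♙ ♙ ♙ ♕ · ♙ ♙
♖ ♘ ♗ · ♔ ♗ ♘ ♖


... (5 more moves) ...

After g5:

♜ ♞ ♝ · ♚ ♝ ♞ ♜
· ♟ · ♟ ♟ · · ♟
♟ ♛ ♟ · · ♟ · ·
· · · · · · ♟ ·
· · · · ♙ · · ·
· · · · · ♙ · ♙
♙ ♙ ♙ ♙ · · ♙ ♖
♖ ♘ ♗ ♕ ♔ ♗ ♘ ·


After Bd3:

♜ ♞ ♝ · ♚ ♝ ♞ ♜
· ♟ · ♟ ♟ · · ♟
♟ ♛ ♟ · · ♟ · ·
· · · · · · ♟ ·
· · · · ♙ · · ·
· · · ♗ · ♙ · ♙
♙ ♙ ♙ ♙ · · ♙ ♖
♖ ♘ ♗ ♕ ♔ · ♘ ·



  a b c d e f g h
  ─────────────────
8│♜ ♞ ♝ · ♚ ♝ ♞ ♜│8
7│· ♟ · ♟ ♟ · · ♟│7
6│♟ ♛ ♟ · · ♟ · ·│6
5│· · · · · · ♟ ·│5
4│· · · · ♙ · · ·│4
3│· · · ♗ · ♙ · ♙│3
2│♙ ♙ ♙ ♙ · · ♙ ♖│2
1│♖ ♘ ♗ ♕ ♔ · ♘ ·│1
  ─────────────────
  a b c d e f g h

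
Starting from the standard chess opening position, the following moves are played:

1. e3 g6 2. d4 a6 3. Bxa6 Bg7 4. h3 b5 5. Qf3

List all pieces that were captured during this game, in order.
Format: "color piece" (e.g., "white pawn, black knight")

Tracking captures:
  Bxa6: captured black pawn

black pawn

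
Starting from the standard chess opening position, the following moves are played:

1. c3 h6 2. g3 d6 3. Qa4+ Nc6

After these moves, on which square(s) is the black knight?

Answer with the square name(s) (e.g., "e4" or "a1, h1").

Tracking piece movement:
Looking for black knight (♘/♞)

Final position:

  a b c d e f g h
  ─────────────────
8│♜ · ♝ ♛ ♚ ♝ ♞ ♜│8
7│♟ ♟ ♟ · ♟ ♟ ♟ ·│7
6│· · ♞ ♟ · · · ♟│6
5│· · · · · · · ·│5
4│♕ · · · · · · ·│4
3│· · ♙ · · · ♙ ·│3
2│♙ ♙ · ♙ ♙ ♙ · ♙│2
1│♖ ♘ ♗ · ♔ ♗ ♘ ♖│1
  ─────────────────
  a b c d e f g h


c6, g8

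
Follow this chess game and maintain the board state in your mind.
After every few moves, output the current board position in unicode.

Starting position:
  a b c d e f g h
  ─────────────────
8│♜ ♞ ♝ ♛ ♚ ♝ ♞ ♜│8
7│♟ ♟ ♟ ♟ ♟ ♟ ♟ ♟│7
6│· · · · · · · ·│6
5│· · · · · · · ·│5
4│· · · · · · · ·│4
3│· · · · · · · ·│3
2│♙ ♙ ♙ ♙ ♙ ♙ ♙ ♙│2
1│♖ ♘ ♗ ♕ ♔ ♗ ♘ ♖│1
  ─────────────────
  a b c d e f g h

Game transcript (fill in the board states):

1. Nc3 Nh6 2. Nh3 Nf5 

  a b c d e f g h
  ─────────────────
8│♜ ♞ ♝ ♛ ♚ ♝ · ♜│8
7│♟ ♟ ♟ ♟ ♟ ♟ ♟ ♟│7
6│· · · · · · · ·│6
5│· · · · · ♞ · ·│5
4│· · · · · · · ·│4
3│· · ♘ · · · · ♘│3
2│♙ ♙ ♙ ♙ ♙ ♙ ♙ ♙│2
1│♖ · ♗ ♕ ♔ ♗ · ♖│1
  ─────────────────
  a b c d e f g h

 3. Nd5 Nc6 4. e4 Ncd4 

  a b c d e f g h
  ─────────────────
8│♜ · ♝ ♛ ♚ ♝ · ♜│8
7│♟ ♟ ♟ ♟ ♟ ♟ ♟ ♟│7
6│· · · · · · · ·│6
5│· · · ♘ · ♞ · ·│5
4│· · · ♞ ♙ · · ·│4
3│· · · · · · · ♘│3
2│♙ ♙ ♙ ♙ · ♙ ♙ ♙│2
1│♖ · ♗ ♕ ♔ ♗ · ♖│1
  ─────────────────
  a b c d e f g h

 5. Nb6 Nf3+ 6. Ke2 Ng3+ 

  a b c d e f g h
  ─────────────────
8│♜ · ♝ ♛ ♚ ♝ · ♜│8
7│♟ ♟ ♟ ♟ ♟ ♟ ♟ ♟│7
6│· ♘ · · · · · ·│6
5│· · · · · · · ·│5
4│· · · · ♙ · · ·│4
3│· · · · · ♞ ♞ ♘│3
2│♙ ♙ ♙ ♙ ♔ ♙ ♙ ♙│2
1│♖ · ♗ ♕ · ♗ · ♖│1
  ─────────────────
  a b c d e f g h

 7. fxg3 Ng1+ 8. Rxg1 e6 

  a b c d e f g h
  ─────────────────
8│♜ · ♝ ♛ ♚ ♝ · ♜│8
7│♟ ♟ ♟ ♟ · ♟ ♟ ♟│7
6│· ♘ · · ♟ · · ·│6
5│· · · · · · · ·│5
4│· · · · ♙ · · ·│4
3│· · · · · · ♙ ♘│3
2│♙ ♙ ♙ ♙ ♔ · ♙ ♙│2
1│♖ · ♗ ♕ · ♗ ♖ ·│1
  ─────────────────
  a b c d e f g h

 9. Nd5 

  a b c d e f g h
  ─────────────────
8│♜ · ♝ ♛ ♚ ♝ · ♜│8
7│♟ ♟ ♟ ♟ · ♟ ♟ ♟│7
6│· · · · ♟ · · ·│6
5│· · · ♘ · · · ·│5
4│· · · · ♙ · · ·│4
3│· · · · · · ♙ ♘│3
2│♙ ♙ ♙ ♙ ♔ · ♙ ♙│2
1│♖ · ♗ ♕ · ♗ ♖ ·│1
  ─────────────────
  a b c d e f g h


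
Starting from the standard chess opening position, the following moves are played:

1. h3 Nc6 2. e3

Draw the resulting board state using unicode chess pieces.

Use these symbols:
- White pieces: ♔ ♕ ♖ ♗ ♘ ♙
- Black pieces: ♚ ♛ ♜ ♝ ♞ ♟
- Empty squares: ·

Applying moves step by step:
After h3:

♜ ♞ ♝ ♛ ♚ ♝ ♞ ♜
♟ ♟ ♟ ♟ ♟ ♟ ♟ ♟
· · · · · · · ·
· · · · · · · ·
· · · · · · · ·
· · · · · · · ♙
♙ ♙ ♙ ♙ ♙ ♙ ♙ ·
♖ ♘ ♗ ♕ ♔ ♗ ♘ ♖


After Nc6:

♜ · ♝ ♛ ♚ ♝ ♞ ♜
♟ ♟ ♟ ♟ ♟ ♟ ♟ ♟
· · ♞ · · · · ·
· · · · · · · ·
· · · · · · · ·
· · · · · · · ♙
♙ ♙ ♙ ♙ ♙ ♙ ♙ ·
♖ ♘ ♗ ♕ ♔ ♗ ♘ ♖


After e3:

♜ · ♝ ♛ ♚ ♝ ♞ ♜
♟ ♟ ♟ ♟ ♟ ♟ ♟ ♟
· · ♞ · · · · ·
· · · · · · · ·
· · · · · · · ·
· · · · ♙ · · ♙
♙ ♙ ♙ ♙ · ♙ ♙ ·
♖ ♘ ♗ ♕ ♔ ♗ ♘ ♖



  a b c d e f g h
  ─────────────────
8│♜ · ♝ ♛ ♚ ♝ ♞ ♜│8
7│♟ ♟ ♟ ♟ ♟ ♟ ♟ ♟│7
6│· · ♞ · · · · ·│6
5│· · · · · · · ·│5
4│· · · · · · · ·│4
3│· · · · ♙ · · ♙│3
2│♙ ♙ ♙ ♙ · ♙ ♙ ·│2
1│♖ ♘ ♗ ♕ ♔ ♗ ♘ ♖│1
  ─────────────────
  a b c d e f g h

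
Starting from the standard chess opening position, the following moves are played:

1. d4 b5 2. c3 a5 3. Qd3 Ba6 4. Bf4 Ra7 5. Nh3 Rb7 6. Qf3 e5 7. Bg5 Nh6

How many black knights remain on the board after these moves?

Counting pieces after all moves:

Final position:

  a b c d e f g h
  ─────────────────
8│· ♞ · ♛ ♚ ♝ · ♜│8
7│· ♜ ♟ ♟ · ♟ ♟ ♟│7
6│♝ · · · · · · ♞│6
5│♟ ♟ · · ♟ · ♗ ·│5
4│· · · ♙ · · · ·│4
3│· · ♙ · · ♕ · ♘│3
2│♙ ♙ · · ♙ ♙ ♙ ♙│2
1│♖ ♘ · · ♔ ♗ · ♖│1
  ─────────────────
  a b c d e f g h


2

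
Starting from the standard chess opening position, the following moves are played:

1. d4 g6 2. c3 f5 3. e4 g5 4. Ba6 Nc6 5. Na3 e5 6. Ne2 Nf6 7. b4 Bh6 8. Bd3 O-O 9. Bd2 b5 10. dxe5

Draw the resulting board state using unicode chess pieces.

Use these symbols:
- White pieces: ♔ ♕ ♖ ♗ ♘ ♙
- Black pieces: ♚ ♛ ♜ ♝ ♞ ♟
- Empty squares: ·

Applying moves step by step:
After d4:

♜ ♞ ♝ ♛ ♚ ♝ ♞ ♜
♟ ♟ ♟ ♟ ♟ ♟ ♟ ♟
· · · · · · · ·
· · · · · · · ·
· · · ♙ · · · ·
· · · · · · · ·
♙ ♙ ♙ · ♙ ♙ ♙ ♙
♖ ♘ ♗ ♕ ♔ ♗ ♘ ♖


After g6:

♜ ♞ ♝ ♛ ♚ ♝ ♞ ♜
♟ ♟ ♟ ♟ ♟ ♟ · ♟
· · · · · · ♟ ·
· · · · · · · ·
· · · ♙ · · · ·
· · · · · · · ·
♙ ♙ ♙ · ♙ ♙ ♙ ♙
♖ ♘ ♗ ♕ ♔ ♗ ♘ ♖


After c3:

♜ ♞ ♝ ♛ ♚ ♝ ♞ ♜
♟ ♟ ♟ ♟ ♟ ♟ · ♟
· · · · · · ♟ ·
· · · · · · · ·
· · · ♙ · · · ·
· · ♙ · · · · ·
♙ ♙ · · ♙ ♙ ♙ ♙
♖ ♘ ♗ ♕ ♔ ♗ ♘ ♖


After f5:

♜ ♞ ♝ ♛ ♚ ♝ ♞ ♜
♟ ♟ ♟ ♟ ♟ · · ♟
· · · · · · ♟ ·
· · · · · ♟ · ·
· · · ♙ · · · ·
· · ♙ · · · · ·
♙ ♙ · · ♙ ♙ ♙ ♙
♖ ♘ ♗ ♕ ♔ ♗ ♘ ♖


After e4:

♜ ♞ ♝ ♛ ♚ ♝ ♞ ♜
♟ ♟ ♟ ♟ ♟ · · ♟
· · · · · · ♟ ·
· · · · · ♟ · ·
· · · ♙ ♙ · · ·
· · ♙ · · · · ·
♙ ♙ · · · ♙ ♙ ♙
♖ ♘ ♗ ♕ ♔ ♗ ♘ ♖


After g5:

♜ ♞ ♝ ♛ ♚ ♝ ♞ ♜
♟ ♟ ♟ ♟ ♟ · · ♟
· · · · · · · ·
· · · · · ♟ ♟ ·
· · · ♙ ♙ · · ·
· · ♙ · · · · ·
♙ ♙ · · · ♙ ♙ ♙
♖ ♘ ♗ ♕ ♔ ♗ ♘ ♖


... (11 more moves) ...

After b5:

♜ · ♝ ♛ · ♜ ♚ ·
♟ · ♟ ♟ · · · ♟
· · ♞ · · ♞ · ♝
· ♟ · · ♟ ♟ ♟ ·
· ♙ · ♙ ♙ · · ·
♘ · ♙ ♗ · · · ·
♙ · · ♗ ♘ ♙ ♙ ♙
♖ · · ♕ ♔ · · ♖


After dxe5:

♜ · ♝ ♛ · ♜ ♚ ·
♟ · ♟ ♟ · · · ♟
· · ♞ · · ♞ · ♝
· ♟ · · ♙ ♟ ♟ ·
· ♙ · · ♙ · · ·
♘ · ♙ ♗ · · · ·
♙ · · ♗ ♘ ♙ ♙ ♙
♖ · · ♕ ♔ · · ♖



  a b c d e f g h
  ─────────────────
8│♜ · ♝ ♛ · ♜ ♚ ·│8
7│♟ · ♟ ♟ · · · ♟│7
6│· · ♞ · · ♞ · ♝│6
5│· ♟ · · ♙ ♟ ♟ ·│5
4│· ♙ · · ♙ · · ·│4
3│♘ · ♙ ♗ · · · ·│3
2│♙ · · ♗ ♘ ♙ ♙ ♙│2
1│♖ · · ♕ ♔ · · ♖│1
  ─────────────────
  a b c d e f g h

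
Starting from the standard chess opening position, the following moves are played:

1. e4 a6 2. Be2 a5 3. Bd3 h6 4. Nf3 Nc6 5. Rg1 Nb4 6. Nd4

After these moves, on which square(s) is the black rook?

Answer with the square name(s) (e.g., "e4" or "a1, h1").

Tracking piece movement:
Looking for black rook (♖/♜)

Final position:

  a b c d e f g h
  ─────────────────
8│♜ · ♝ ♛ ♚ ♝ ♞ ♜│8
7│· ♟ ♟ ♟ ♟ ♟ ♟ ·│7
6│· · · · · · · ♟│6
5│♟ · · · · · · ·│5
4│· ♞ · ♘ ♙ · · ·│4
3│· · · ♗ · · · ·│3
2│♙ ♙ ♙ ♙ · ♙ ♙ ♙│2
1│♖ ♘ ♗ ♕ ♔ · ♖ ·│1
  ─────────────────
  a b c d e f g h


a8, h8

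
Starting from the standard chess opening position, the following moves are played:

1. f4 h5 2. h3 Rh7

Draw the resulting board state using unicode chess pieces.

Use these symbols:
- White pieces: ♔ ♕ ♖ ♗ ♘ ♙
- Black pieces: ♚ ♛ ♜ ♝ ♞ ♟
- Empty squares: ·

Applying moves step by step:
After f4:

♜ ♞ ♝ ♛ ♚ ♝ ♞ ♜
♟ ♟ ♟ ♟ ♟ ♟ ♟ ♟
· · · · · · · ·
· · · · · · · ·
· · · · · ♙ · ·
· · · · · · · ·
♙ ♙ ♙ ♙ ♙ · ♙ ♙
♖ ♘ ♗ ♕ ♔ ♗ ♘ ♖


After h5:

♜ ♞ ♝ ♛ ♚ ♝ ♞ ♜
♟ ♟ ♟ ♟ ♟ ♟ ♟ ·
· · · · · · · ·
· · · · · · · ♟
· · · · · ♙ · ·
· · · · · · · ·
♙ ♙ ♙ ♙ ♙ · ♙ ♙
♖ ♘ ♗ ♕ ♔ ♗ ♘ ♖


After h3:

♜ ♞ ♝ ♛ ♚ ♝ ♞ ♜
♟ ♟ ♟ ♟ ♟ ♟ ♟ ·
· · · · · · · ·
· · · · · · · ♟
· · · · · ♙ · ·
· · · · · · · ♙
♙ ♙ ♙ ♙ ♙ · ♙ ·
♖ ♘ ♗ ♕ ♔ ♗ ♘ ♖


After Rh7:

♜ ♞ ♝ ♛ ♚ ♝ ♞ ·
♟ ♟ ♟ ♟ ♟ ♟ ♟ ♜
· · · · · · · ·
· · · · · · · ♟
· · · · · ♙ · ·
· · · · · · · ♙
♙ ♙ ♙ ♙ ♙ · ♙ ·
♖ ♘ ♗ ♕ ♔ ♗ ♘ ♖



  a b c d e f g h
  ─────────────────
8│♜ ♞ ♝ ♛ ♚ ♝ ♞ ·│8
7│♟ ♟ ♟ ♟ ♟ ♟ ♟ ♜│7
6│· · · · · · · ·│6
5│· · · · · · · ♟│5
4│· · · · · ♙ · ·│4
3│· · · · · · · ♙│3
2│♙ ♙ ♙ ♙ ♙ · ♙ ·│2
1│♖ ♘ ♗ ♕ ♔ ♗ ♘ ♖│1
  ─────────────────
  a b c d e f g h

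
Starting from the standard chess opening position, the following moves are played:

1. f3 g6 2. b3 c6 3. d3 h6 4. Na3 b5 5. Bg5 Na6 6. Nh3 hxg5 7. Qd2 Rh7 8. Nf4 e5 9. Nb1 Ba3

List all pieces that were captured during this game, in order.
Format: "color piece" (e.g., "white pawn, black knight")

Tracking captures:
  hxg5: captured white bishop

white bishop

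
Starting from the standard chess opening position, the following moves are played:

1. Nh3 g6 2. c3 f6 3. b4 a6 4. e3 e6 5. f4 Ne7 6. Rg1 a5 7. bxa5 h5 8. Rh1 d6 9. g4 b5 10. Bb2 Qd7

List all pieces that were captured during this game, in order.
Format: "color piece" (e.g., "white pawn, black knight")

Tracking captures:
  bxa5: captured black pawn

black pawn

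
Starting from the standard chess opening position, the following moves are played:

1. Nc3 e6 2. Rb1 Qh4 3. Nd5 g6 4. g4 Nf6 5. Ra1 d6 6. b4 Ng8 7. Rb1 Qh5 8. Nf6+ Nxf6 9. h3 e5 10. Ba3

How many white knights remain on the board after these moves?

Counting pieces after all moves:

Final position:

  a b c d e f g h
  ─────────────────
8│♜ ♞ ♝ · ♚ ♝ · ♜│8
7│♟ ♟ ♟ · · ♟ · ♟│7
6│· · · ♟ · ♞ ♟ ·│6
5│· · · · ♟ · · ♛│5
4│· ♙ · · · · ♙ ·│4
3│♗ · · · · · · ♙│3
2│♙ · ♙ ♙ ♙ ♙ · ·│2
1│· ♖ · ♕ ♔ ♗ ♘ ♖│1
  ─────────────────
  a b c d e f g h


1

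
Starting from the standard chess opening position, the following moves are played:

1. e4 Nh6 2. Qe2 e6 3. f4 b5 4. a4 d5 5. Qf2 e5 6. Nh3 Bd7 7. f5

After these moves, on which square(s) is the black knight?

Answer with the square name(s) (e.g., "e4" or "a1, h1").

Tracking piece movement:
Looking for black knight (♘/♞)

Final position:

  a b c d e f g h
  ─────────────────
8│♜ ♞ · ♛ ♚ ♝ · ♜│8
7│♟ · ♟ ♝ · ♟ ♟ ♟│7
6│· · · · · · · ♞│6
5│· ♟ · ♟ ♟ ♙ · ·│5
4│♙ · · · ♙ · · ·│4
3│· · · · · · · ♘│3
2│· ♙ ♙ ♙ · ♕ ♙ ♙│2
1│♖ ♘ ♗ · ♔ ♗ · ♖│1
  ─────────────────
  a b c d e f g h


b8, h6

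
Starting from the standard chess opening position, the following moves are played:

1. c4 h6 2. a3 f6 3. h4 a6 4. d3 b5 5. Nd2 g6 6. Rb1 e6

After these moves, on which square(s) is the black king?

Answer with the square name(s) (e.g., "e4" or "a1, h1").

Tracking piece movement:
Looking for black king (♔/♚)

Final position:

  a b c d e f g h
  ─────────────────
8│♜ ♞ ♝ ♛ ♚ ♝ ♞ ♜│8
7│· · ♟ ♟ · · · ·│7
6│♟ · · · ♟ ♟ ♟ ♟│6
5│· ♟ · · · · · ·│5
4│· · ♙ · · · · ♙│4
3│♙ · · ♙ · · · ·│3
2│· ♙ · ♘ ♙ ♙ ♙ ·│2
1│· ♖ ♗ ♕ ♔ ♗ ♘ ♖│1
  ─────────────────
  a b c d e f g h


e8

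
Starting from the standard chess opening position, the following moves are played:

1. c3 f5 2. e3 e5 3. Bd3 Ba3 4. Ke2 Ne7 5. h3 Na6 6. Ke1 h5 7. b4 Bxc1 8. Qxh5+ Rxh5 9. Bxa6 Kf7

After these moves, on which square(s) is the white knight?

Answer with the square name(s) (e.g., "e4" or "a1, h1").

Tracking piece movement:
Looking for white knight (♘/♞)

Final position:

  a b c d e f g h
  ─────────────────
8│♜ · ♝ ♛ · · · ·│8
7│♟ ♟ ♟ ♟ ♞ ♚ ♟ ·│7
6│♗ · · · · · · ·│6
5│· · · · ♟ ♟ · ♜│5
4│· ♙ · · · · · ·│4
3│· · ♙ · ♙ · · ♙│3
2│♙ · · ♙ · ♙ ♙ ·│2
1│♖ ♘ ♝ · ♔ · ♘ ♖│1
  ─────────────────
  a b c d e f g h


b1, g1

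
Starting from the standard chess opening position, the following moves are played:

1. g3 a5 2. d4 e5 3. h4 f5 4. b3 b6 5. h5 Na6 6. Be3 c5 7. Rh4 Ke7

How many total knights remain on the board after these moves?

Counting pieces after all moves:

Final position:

  a b c d e f g h
  ─────────────────
8│♜ · ♝ ♛ · ♝ ♞ ♜│8
7│· · · ♟ ♚ · ♟ ♟│7
6│♞ ♟ · · · · · ·│6
5│♟ · ♟ · ♟ ♟ · ♙│5
4│· · · ♙ · · · ♖│4
3│· ♙ · · ♗ · ♙ ·│3
2│♙ · ♙ · ♙ ♙ · ·│2
1│♖ ♘ · ♕ ♔ ♗ ♘ ·│1
  ─────────────────
  a b c d e f g h


4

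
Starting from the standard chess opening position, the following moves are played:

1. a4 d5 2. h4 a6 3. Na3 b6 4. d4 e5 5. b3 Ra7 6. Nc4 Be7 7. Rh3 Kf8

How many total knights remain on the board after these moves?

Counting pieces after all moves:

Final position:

  a b c d e f g h
  ─────────────────
8│· ♞ ♝ ♛ · ♚ ♞ ♜│8
7│♜ · ♟ · ♝ ♟ ♟ ♟│7
6│♟ ♟ · · · · · ·│6
5│· · · ♟ ♟ · · ·│5
4│♙ · ♘ ♙ · · · ♙│4
3│· ♙ · · · · · ♖│3
2│· · ♙ · ♙ ♙ ♙ ·│2
1│♖ · ♗ ♕ ♔ ♗ ♘ ·│1
  ─────────────────
  a b c d e f g h


4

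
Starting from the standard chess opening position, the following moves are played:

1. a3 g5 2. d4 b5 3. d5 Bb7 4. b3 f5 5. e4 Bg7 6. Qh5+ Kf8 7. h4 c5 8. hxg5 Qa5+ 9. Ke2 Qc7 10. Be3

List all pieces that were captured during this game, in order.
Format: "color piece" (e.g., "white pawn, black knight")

Tracking captures:
  hxg5: captured black pawn

black pawn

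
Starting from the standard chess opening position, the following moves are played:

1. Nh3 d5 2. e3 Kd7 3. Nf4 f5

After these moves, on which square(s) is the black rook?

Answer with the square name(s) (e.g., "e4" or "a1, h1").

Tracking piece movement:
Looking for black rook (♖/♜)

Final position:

  a b c d e f g h
  ─────────────────
8│♜ ♞ ♝ ♛ · ♝ ♞ ♜│8
7│♟ ♟ ♟ ♚ ♟ · ♟ ♟│7
6│· · · · · · · ·│6
5│· · · ♟ · ♟ · ·│5
4│· · · · · ♘ · ·│4
3│· · · · ♙ · · ·│3
2│♙ ♙ ♙ ♙ · ♙ ♙ ♙│2
1│♖ ♘ ♗ ♕ ♔ ♗ · ♖│1
  ─────────────────
  a b c d e f g h


a8, h8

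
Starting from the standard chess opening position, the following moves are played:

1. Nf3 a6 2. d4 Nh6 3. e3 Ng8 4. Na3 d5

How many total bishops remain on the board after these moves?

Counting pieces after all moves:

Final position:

  a b c d e f g h
  ─────────────────
8│♜ ♞ ♝ ♛ ♚ ♝ ♞ ♜│8
7│· ♟ ♟ · ♟ ♟ ♟ ♟│7
6│♟ · · · · · · ·│6
5│· · · ♟ · · · ·│5
4│· · · ♙ · · · ·│4
3│♘ · · · ♙ ♘ · ·│3
2│♙ ♙ ♙ · · ♙ ♙ ♙│2
1│♖ · ♗ ♕ ♔ ♗ · ♖│1
  ─────────────────
  a b c d e f g h


4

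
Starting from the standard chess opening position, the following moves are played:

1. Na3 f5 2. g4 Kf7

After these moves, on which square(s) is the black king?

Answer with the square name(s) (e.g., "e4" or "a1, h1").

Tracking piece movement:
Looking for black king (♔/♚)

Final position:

  a b c d e f g h
  ─────────────────
8│♜ ♞ ♝ ♛ · ♝ ♞ ♜│8
7│♟ ♟ ♟ ♟ ♟ ♚ ♟ ♟│7
6│· · · · · · · ·│6
5│· · · · · ♟ · ·│5
4│· · · · · · ♙ ·│4
3│♘ · · · · · · ·│3
2│♙ ♙ ♙ ♙ ♙ ♙ · ♙│2
1│♖ · ♗ ♕ ♔ ♗ ♘ ♖│1
  ─────────────────
  a b c d e f g h


f7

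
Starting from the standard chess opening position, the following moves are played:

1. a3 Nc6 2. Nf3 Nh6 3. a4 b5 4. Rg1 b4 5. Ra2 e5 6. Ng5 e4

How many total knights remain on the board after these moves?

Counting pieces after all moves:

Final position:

  a b c d e f g h
  ─────────────────
8│♜ · ♝ ♛ ♚ ♝ · ♜│8
7│♟ · ♟ ♟ · ♟ ♟ ♟│7
6│· · ♞ · · · · ♞│6
5│· · · · · · ♘ ·│5
4│♙ ♟ · · ♟ · · ·│4
3│· · · · · · · ·│3
2│♖ ♙ ♙ ♙ ♙ ♙ ♙ ♙│2
1│· ♘ ♗ ♕ ♔ ♗ ♖ ·│1
  ─────────────────
  a b c d e f g h


4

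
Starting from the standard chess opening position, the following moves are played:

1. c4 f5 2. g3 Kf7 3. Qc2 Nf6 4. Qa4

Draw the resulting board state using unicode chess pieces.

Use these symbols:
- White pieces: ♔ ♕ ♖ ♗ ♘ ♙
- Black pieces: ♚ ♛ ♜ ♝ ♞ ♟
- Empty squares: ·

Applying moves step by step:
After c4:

♜ ♞ ♝ ♛ ♚ ♝ ♞ ♜
♟ ♟ ♟ ♟ ♟ ♟ ♟ ♟
· · · · · · · ·
· · · · · · · ·
· · ♙ · · · · ·
· · · · · · · ·
♙ ♙ · ♙ ♙ ♙ ♙ ♙
♖ ♘ ♗ ♕ ♔ ♗ ♘ ♖


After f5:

♜ ♞ ♝ ♛ ♚ ♝ ♞ ♜
♟ ♟ ♟ ♟ ♟ · ♟ ♟
· · · · · · · ·
· · · · · ♟ · ·
· · ♙ · · · · ·
· · · · · · · ·
♙ ♙ · ♙ ♙ ♙ ♙ ♙
♖ ♘ ♗ ♕ ♔ ♗ ♘ ♖


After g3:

♜ ♞ ♝ ♛ ♚ ♝ ♞ ♜
♟ ♟ ♟ ♟ ♟ · ♟ ♟
· · · · · · · ·
· · · · · ♟ · ·
· · ♙ · · · · ·
· · · · · · ♙ ·
♙ ♙ · ♙ ♙ ♙ · ♙
♖ ♘ ♗ ♕ ♔ ♗ ♘ ♖


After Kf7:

♜ ♞ ♝ ♛ · ♝ ♞ ♜
♟ ♟ ♟ ♟ ♟ ♚ ♟ ♟
· · · · · · · ·
· · · · · ♟ · ·
· · ♙ · · · · ·
· · · · · · ♙ ·
♙ ♙ · ♙ ♙ ♙ · ♙
♖ ♘ ♗ ♕ ♔ ♗ ♘ ♖


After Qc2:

♜ ♞ ♝ ♛ · ♝ ♞ ♜
♟ ♟ ♟ ♟ ♟ ♚ ♟ ♟
· · · · · · · ·
· · · · · ♟ · ·
· · ♙ · · · · ·
· · · · · · ♙ ·
♙ ♙ ♕ ♙ ♙ ♙ · ♙
♖ ♘ ♗ · ♔ ♗ ♘ ♖


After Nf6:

♜ ♞ ♝ ♛ · ♝ · ♜
♟ ♟ ♟ ♟ ♟ ♚ ♟ ♟
· · · · · ♞ · ·
· · · · · ♟ · ·
· · ♙ · · · · ·
· · · · · · ♙ ·
♙ ♙ ♕ ♙ ♙ ♙ · ♙
♖ ♘ ♗ · ♔ ♗ ♘ ♖


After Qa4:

♜ ♞ ♝ ♛ · ♝ · ♜
♟ ♟ ♟ ♟ ♟ ♚ ♟ ♟
· · · · · ♞ · ·
· · · · · ♟ · ·
♕ · ♙ · · · · ·
· · · · · · ♙ ·
♙ ♙ · ♙ ♙ ♙ · ♙
♖ ♘ ♗ · ♔ ♗ ♘ ♖



  a b c d e f g h
  ─────────────────
8│♜ ♞ ♝ ♛ · ♝ · ♜│8
7│♟ ♟ ♟ ♟ ♟ ♚ ♟ ♟│7
6│· · · · · ♞ · ·│6
5│· · · · · ♟ · ·│5
4│♕ · ♙ · · · · ·│4
3│· · · · · · ♙ ·│3
2│♙ ♙ · ♙ ♙ ♙ · ♙│2
1│♖ ♘ ♗ · ♔ ♗ ♘ ♖│1
  ─────────────────
  a b c d e f g h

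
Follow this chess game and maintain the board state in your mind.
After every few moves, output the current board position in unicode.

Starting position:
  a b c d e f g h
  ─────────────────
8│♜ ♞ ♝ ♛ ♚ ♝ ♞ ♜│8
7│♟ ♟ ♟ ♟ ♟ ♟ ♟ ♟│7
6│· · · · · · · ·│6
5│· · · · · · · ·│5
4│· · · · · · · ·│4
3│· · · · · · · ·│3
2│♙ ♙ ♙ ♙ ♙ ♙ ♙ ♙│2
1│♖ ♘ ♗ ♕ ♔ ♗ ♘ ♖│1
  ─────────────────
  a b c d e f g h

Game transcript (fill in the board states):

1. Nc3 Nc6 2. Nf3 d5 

  a b c d e f g h
  ─────────────────
8│♜ · ♝ ♛ ♚ ♝ ♞ ♜│8
7│♟ ♟ ♟ · ♟ ♟ ♟ ♟│7
6│· · ♞ · · · · ·│6
5│· · · ♟ · · · ·│5
4│· · · · · · · ·│4
3│· · ♘ · · ♘ · ·│3
2│♙ ♙ ♙ ♙ ♙ ♙ ♙ ♙│2
1│♖ · ♗ ♕ ♔ ♗ · ♖│1
  ─────────────────
  a b c d e f g h

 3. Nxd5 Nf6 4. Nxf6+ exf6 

  a b c d e f g h
  ─────────────────
8│♜ · ♝ ♛ ♚ ♝ · ♜│8
7│♟ ♟ ♟ · · ♟ ♟ ♟│7
6│· · ♞ · · ♟ · ·│6
5│· · · · · · · ·│5
4│· · · · · · · ·│4
3│· · · · · ♘ · ·│3
2│♙ ♙ ♙ ♙ ♙ ♙ ♙ ♙│2
1│♖ · ♗ ♕ ♔ ♗ · ♖│1
  ─────────────────
  a b c d e f g h

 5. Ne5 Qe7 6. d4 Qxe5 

  a b c d e f g h
  ─────────────────
8│♜ · ♝ · ♚ ♝ · ♜│8
7│♟ ♟ ♟ · · ♟ ♟ ♟│7
6│· · ♞ · · ♟ · ·│6
5│· · · · ♛ · · ·│5
4│· · · ♙ · · · ·│4
3│· · · · · · · ·│3
2│♙ ♙ ♙ · ♙ ♙ ♙ ♙│2
1│♖ · ♗ ♕ ♔ ♗ · ♖│1
  ─────────────────
  a b c d e f g h

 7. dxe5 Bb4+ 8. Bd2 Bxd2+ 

  a b c d e f g h
  ─────────────────
8│♜ · ♝ · ♚ · · ♜│8
7│♟ ♟ ♟ · · ♟ ♟ ♟│7
6│· · ♞ · · ♟ · ·│6
5│· · · · ♙ · · ·│5
4│· · · · · · · ·│4
3│· · · · · · · ·│3
2│♙ ♙ ♙ ♝ ♙ ♙ ♙ ♙│2
1│♖ · · ♕ ♔ ♗ · ♖│1
  ─────────────────
  a b c d e f g h

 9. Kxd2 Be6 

  a b c d e f g h
  ─────────────────
8│♜ · · · ♚ · · ♜│8
7│♟ ♟ ♟ · · ♟ ♟ ♟│7
6│· · ♞ · ♝ ♟ · ·│6
5│· · · · ♙ · · ·│5
4│· · · · · · · ·│4
3│· · · · · · · ·│3
2│♙ ♙ ♙ ♔ ♙ ♙ ♙ ♙│2
1│♖ · · ♕ · ♗ · ♖│1
  ─────────────────
  a b c d e f g h


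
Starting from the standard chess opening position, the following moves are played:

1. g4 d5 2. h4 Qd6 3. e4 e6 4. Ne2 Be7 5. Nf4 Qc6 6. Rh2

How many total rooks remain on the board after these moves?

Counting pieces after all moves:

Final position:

  a b c d e f g h
  ─────────────────
8│♜ ♞ ♝ · ♚ · ♞ ♜│8
7│♟ ♟ ♟ · ♝ ♟ ♟ ♟│7
6│· · ♛ · ♟ · · ·│6
5│· · · ♟ · · · ·│5
4│· · · · ♙ ♘ ♙ ♙│4
3│· · · · · · · ·│3
2│♙ ♙ ♙ ♙ · ♙ · ♖│2
1│♖ ♘ ♗ ♕ ♔ ♗ · ·│1
  ─────────────────
  a b c d e f g h


4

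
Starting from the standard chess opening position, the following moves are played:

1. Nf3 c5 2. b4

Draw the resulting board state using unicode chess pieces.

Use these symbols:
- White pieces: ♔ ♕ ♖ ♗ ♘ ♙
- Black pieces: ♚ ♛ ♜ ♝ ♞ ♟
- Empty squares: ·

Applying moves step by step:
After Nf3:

♜ ♞ ♝ ♛ ♚ ♝ ♞ ♜
♟ ♟ ♟ ♟ ♟ ♟ ♟ ♟
· · · · · · · ·
· · · · · · · ·
· · · · · · · ·
· · · · · ♘ · ·
♙ ♙ ♙ ♙ ♙ ♙ ♙ ♙
♖ ♘ ♗ ♕ ♔ ♗ · ♖


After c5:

♜ ♞ ♝ ♛ ♚ ♝ ♞ ♜
♟ ♟ · ♟ ♟ ♟ ♟ ♟
· · · · · · · ·
· · ♟ · · · · ·
· · · · · · · ·
· · · · · ♘ · ·
♙ ♙ ♙ ♙ ♙ ♙ ♙ ♙
♖ ♘ ♗ ♕ ♔ ♗ · ♖


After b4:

♜ ♞ ♝ ♛ ♚ ♝ ♞ ♜
♟ ♟ · ♟ ♟ ♟ ♟ ♟
· · · · · · · ·
· · ♟ · · · · ·
· ♙ · · · · · ·
· · · · · ♘ · ·
♙ · ♙ ♙ ♙ ♙ ♙ ♙
♖ ♘ ♗ ♕ ♔ ♗ · ♖



  a b c d e f g h
  ─────────────────
8│♜ ♞ ♝ ♛ ♚ ♝ ♞ ♜│8
7│♟ ♟ · ♟ ♟ ♟ ♟ ♟│7
6│· · · · · · · ·│6
5│· · ♟ · · · · ·│5
4│· ♙ · · · · · ·│4
3│· · · · · ♘ · ·│3
2│♙ · ♙ ♙ ♙ ♙ ♙ ♙│2
1│♖ ♘ ♗ ♕ ♔ ♗ · ♖│1
  ─────────────────
  a b c d e f g h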